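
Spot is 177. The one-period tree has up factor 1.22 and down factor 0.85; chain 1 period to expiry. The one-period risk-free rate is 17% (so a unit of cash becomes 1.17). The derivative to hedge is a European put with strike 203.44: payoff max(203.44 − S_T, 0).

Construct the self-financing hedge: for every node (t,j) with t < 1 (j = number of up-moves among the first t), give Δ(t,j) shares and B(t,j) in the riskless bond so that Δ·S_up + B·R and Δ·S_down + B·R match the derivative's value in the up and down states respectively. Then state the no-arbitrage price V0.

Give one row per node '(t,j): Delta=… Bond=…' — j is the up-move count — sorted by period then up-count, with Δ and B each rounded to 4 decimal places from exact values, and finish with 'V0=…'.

Since d<R<u, set p* = (R−d)/(u−d) = 0.8649; price each node as the discounted p*-expectation of its children.
Payoff layer (t=1): V(1,0)=52.9900, V(1,1)=0.0000
Node (0,0) S=177.0000: V=(p*·0.0000+(1−p*)·52.9900)/1.17=6.1204; Δ=(0.0000−52.9900)/(215.9400−150.4500)=-0.8091; B=V−Δ·S=149.3366
Check: Δ(0,0)·S0 + B(0,0) = 6.1204 = V0.

(0,0): Delta=-0.8091 Bond=149.3366
V0=6.1204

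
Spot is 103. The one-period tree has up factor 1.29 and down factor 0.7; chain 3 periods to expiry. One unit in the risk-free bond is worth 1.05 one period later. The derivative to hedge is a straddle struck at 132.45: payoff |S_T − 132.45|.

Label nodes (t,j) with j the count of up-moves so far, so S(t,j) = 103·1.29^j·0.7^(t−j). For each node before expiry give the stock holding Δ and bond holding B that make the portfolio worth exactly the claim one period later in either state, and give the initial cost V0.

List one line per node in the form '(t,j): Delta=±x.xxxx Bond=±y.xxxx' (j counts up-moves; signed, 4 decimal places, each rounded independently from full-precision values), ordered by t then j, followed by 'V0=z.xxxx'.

The replicating-portfolio and risk-neutral prices coincide; use p* = (1.05−0.7)/(1.29−0.7) = 0.5932 for the latter.
At expiry t=3: V(3,0)=97.1210, V(3,1)=67.3437, V(3,2)=12.4684, V(3,3)=88.6590
  t=2,j=0: stock 50.4700 → up 65.1063 (V=67.3437), down 35.3290 (V=97.1210). Price 75.6729; hedge Δ=-1.0000, bond B=126.1429.
  t=2,j=1: stock 93.0090 → up 119.9816 (V=12.4684), down 65.1063 (V=67.3437). Price 33.1339; hedge Δ=-1.0000, bond B=126.1429.
  t=2,j=2: stock 171.4023 → up 221.1090 (V=88.6590), down 119.9816 (V=12.4684). Price 54.9202; hedge Δ=0.7534, bond B=-74.2164.
  t=1,j=0: stock 72.1000 → up 93.0090 (V=33.1339), down 50.4700 (V=75.6729). Price 48.0361; hedge Δ=-1.0000, bond B=120.1361.
  t=1,j=1: stock 132.8700 → up 171.4023 (V=54.9202), down 93.0090 (V=33.1339). Price 43.8647; hedge Δ=0.2779, bond B=6.9387.
  t=0,j=0: stock 103.0000 → up 132.8700 (V=43.8647), down 72.1000 (V=48.0361). Price 43.3919; hedge Δ=-0.0686, bond B=50.4620.
Each (Δ,B) replicates both successor values, so the strategy is self-financing and V0 is arbitrage-free.

(0,0): Delta=-0.0686 Bond=50.4620
(1,0): Delta=-1.0000 Bond=120.1361
(1,1): Delta=0.2779 Bond=6.9387
(2,0): Delta=-1.0000 Bond=126.1429
(2,1): Delta=-1.0000 Bond=126.1429
(2,2): Delta=0.7534 Bond=-74.2164
V0=43.3919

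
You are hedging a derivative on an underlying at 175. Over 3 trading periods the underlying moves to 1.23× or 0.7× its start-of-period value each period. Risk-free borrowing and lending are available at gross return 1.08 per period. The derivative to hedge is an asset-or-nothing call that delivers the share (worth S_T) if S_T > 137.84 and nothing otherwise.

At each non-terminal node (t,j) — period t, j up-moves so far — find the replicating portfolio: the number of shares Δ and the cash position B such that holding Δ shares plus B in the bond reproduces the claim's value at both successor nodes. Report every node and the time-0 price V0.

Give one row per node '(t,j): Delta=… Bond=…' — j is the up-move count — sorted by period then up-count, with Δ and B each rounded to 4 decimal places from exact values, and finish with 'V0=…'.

The replicating-portfolio and risk-neutral prices coincide; use p* = (1.08−0.7)/(1.23−0.7) = 0.7170 for the latter.
Terminal values V(3,·): V(3,0)=0.0000, V(3,1)=0.0000, V(3,2)=185.3302, V(3,3)=325.6517
  t=2,j=0: stock 85.7500 → up 105.4725 (V=0.0000), down 60.0250 (V=0.0000). Price 0.0000; hedge Δ=0.0000, bond B=0.0000.
  t=2,j=1: stock 150.6750 → up 185.3302 (V=185.3302), down 105.4725 (V=0.0000). Price 123.0355; hedge Δ=2.3208, bond B=-226.6443.
  t=2,j=2: stock 264.7575 → up 325.6517 (V=325.6517), down 185.3302 (V=185.3302). Price 264.7575; hedge Δ=1.0000, bond B=0.0000.
  t=1,j=0: stock 122.5000 → up 150.6750 (V=123.0355), down 85.7500 (V=0.0000). Price 81.6797; hedge Δ=1.8950, bond B=-150.4626.
  t=1,j=1: stock 215.2500 → up 264.7575 (V=264.7575), down 150.6750 (V=123.0355). Price 208.0069; hedge Δ=1.2423, bond B=-59.3932.
  t=0,j=0: stock 175.0000 → up 215.2500 (V=208.0069), down 122.5000 (V=81.6797). Price 159.4944; hedge Δ=1.3620, bond B=-78.8588.
Root portfolio cost Δ·175+B reproduces V0=159.4944.

(0,0): Delta=1.3620 Bond=-78.8588
(1,0): Delta=1.8950 Bond=-150.4626
(1,1): Delta=1.2423 Bond=-59.3932
(2,0): Delta=0.0000 Bond=0.0000
(2,1): Delta=2.3208 Bond=-226.6443
(2,2): Delta=1.0000 Bond=0.0000
V0=159.4944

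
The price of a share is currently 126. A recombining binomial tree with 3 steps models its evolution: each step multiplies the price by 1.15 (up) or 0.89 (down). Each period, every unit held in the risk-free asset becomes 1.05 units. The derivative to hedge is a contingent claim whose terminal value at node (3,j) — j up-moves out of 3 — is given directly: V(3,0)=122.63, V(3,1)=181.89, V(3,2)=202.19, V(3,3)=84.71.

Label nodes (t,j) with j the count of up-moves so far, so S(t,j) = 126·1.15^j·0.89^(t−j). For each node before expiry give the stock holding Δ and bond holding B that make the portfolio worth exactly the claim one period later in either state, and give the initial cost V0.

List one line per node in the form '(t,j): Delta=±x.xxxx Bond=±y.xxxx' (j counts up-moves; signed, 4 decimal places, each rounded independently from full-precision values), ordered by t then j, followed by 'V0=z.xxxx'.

Since d<R<u, set p* = (R−d)/(u−d) = 0.6154; price each node as the discounted p*-expectation of its children.
At expiry t=3: V(3,0)=122.6300, V(3,1)=181.8900, V(3,2)=202.1900, V(3,3)=84.7100
  t=2,j=0: stock 99.8046 → up 114.7753 (V=181.8900), down 88.8261 (V=122.6300). Price 151.5216; hedge Δ=2.2837, bond B=-76.4015.
  t=2,j=1: stock 128.9610 → up 148.3051 (V=202.1900), down 114.7753 (V=181.8900). Price 185.1260; hedge Δ=0.6054, bond B=107.0491.
  t=2,j=2: stock 166.6350 → up 191.6302 (V=84.7100), down 148.3051 (V=202.1900). Price 123.7092; hedge Δ=-2.7116, bond B=575.5553.
  t=1,j=0: stock 112.1400 → up 128.9610 (V=185.1260), down 99.8046 (V=151.5216). Price 164.0012; hedge Δ=1.1526, bond B=34.7535.
  t=1,j=1: stock 144.9000 → up 166.6350 (V=123.7092), down 128.9610 (V=185.1260). Price 140.3153; hedge Δ=-1.6302, bond B=376.5339.
  t=0,j=0: stock 126.0000 → up 144.9000 (V=140.3153), down 112.1400 (V=164.0012). Price 142.3097; hedge Δ=-0.7230, bond B=233.4094.
The time-0 hedge costs 142.3097, which is the no-arbitrage price.

(0,0): Delta=-0.7230 Bond=233.4094
(1,0): Delta=1.1526 Bond=34.7535
(1,1): Delta=-1.6302 Bond=376.5339
(2,0): Delta=2.2837 Bond=-76.4015
(2,1): Delta=0.6054 Bond=107.0491
(2,2): Delta=-2.7116 Bond=575.5553
V0=142.3097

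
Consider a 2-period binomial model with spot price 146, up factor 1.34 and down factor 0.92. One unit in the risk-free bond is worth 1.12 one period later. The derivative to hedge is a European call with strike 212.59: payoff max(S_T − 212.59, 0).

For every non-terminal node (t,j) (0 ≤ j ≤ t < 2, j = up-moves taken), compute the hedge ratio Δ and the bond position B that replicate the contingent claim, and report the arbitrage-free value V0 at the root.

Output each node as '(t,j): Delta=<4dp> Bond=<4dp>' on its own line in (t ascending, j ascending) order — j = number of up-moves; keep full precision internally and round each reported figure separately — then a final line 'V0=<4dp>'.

(0,0): Delta=0.3437 Bond=-41.2174
(1,0): Delta=0.0000 Bond=0.0000
(1,1): Delta=0.6032 Bond=-96.9434
V0=8.9603

Under the risk-neutral measure, an up-move has probability p* = (R−d)/(u−d) = 0.4762 and values discount at R = 1.12.
At expiry t=2: V(2,0)=0.0000, V(2,1)=0.0000, V(2,2)=49.5676
Node (1,0) S=134.3200: V=(p*·0.0000+(1−p*)·0.0000)/1.12=0.0000; Δ=(0.0000−0.0000)/(179.9888−123.5744)=0.0000; B=V−Δ·S=0.0000
Node (1,1) S=195.6400: V=(p*·49.5676+(1−p*)·0.0000)/1.12=21.0747; Δ=(49.5676−0.0000)/(262.1576−179.9888)=0.6032; B=V−Δ·S=-96.9434
Node (0,0) S=146.0000: V=(p*·21.0747+(1−p*)·0.0000)/1.12=8.9603; Δ=(21.0747−0.0000)/(195.6400−134.3200)=0.3437; B=V−Δ·S=-41.2174
Self-financing check: at every node Δ·S+B equals the discounted successor values.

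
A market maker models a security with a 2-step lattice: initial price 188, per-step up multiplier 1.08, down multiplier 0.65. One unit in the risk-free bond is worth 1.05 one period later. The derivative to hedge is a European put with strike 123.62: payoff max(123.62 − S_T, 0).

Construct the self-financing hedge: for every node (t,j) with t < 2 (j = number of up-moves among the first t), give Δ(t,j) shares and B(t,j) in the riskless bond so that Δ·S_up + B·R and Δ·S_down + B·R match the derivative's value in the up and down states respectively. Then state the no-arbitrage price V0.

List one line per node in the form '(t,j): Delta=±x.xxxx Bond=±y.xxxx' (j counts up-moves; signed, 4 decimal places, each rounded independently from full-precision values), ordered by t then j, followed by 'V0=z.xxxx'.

(0,0): Delta=-0.0363 Bond=7.0235
(1,0): Delta=-0.8410 Bond=105.7037
(1,1): Delta=0.0000 Bond=0.0000
V0=0.1951

The replicating-portfolio and risk-neutral prices coincide; use p* = (1.05−0.65)/(1.08−0.65) = 0.9302 for the latter.
At expiry t=2: V(2,0)=44.1900, V(2,1)=0.0000, V(2,2)=0.0000
Node (1,0) S=122.2000: V=(p*·0.0000+(1−p*)·44.1900)/1.05=2.9362; Δ=(0.0000−44.1900)/(131.9760−79.4300)=-0.8410; B=V−Δ·S=105.7037
Node (1,1) S=203.0400: V=(p*·0.0000+(1−p*)·0.0000)/1.05=0.0000; Δ=(0.0000−0.0000)/(219.2832−131.9760)=0.0000; B=V−Δ·S=0.0000
Node (0,0) S=188.0000: V=(p*·0.0000+(1−p*)·2.9362)/1.05=0.1951; Δ=(0.0000−2.9362)/(203.0400−122.2000)=-0.0363; B=V−Δ·S=7.0235
The time-0 hedge costs 0.1951, which is the no-arbitrage price.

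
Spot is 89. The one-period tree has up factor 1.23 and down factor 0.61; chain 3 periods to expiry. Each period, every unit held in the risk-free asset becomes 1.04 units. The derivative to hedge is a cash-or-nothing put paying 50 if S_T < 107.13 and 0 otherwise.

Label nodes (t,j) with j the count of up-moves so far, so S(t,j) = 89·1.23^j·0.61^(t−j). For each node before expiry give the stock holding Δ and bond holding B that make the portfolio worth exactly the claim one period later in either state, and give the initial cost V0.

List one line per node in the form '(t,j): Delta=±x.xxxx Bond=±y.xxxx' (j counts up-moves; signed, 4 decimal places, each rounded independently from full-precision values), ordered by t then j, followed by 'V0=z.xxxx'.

(0,0): Delta=-0.4030 Bond=65.4857
(1,0): Delta=0.0000 Bond=46.2278
(1,1): Delta=-0.4913 Bond=77.7719
(2,0): Delta=0.0000 Bond=48.0769
(2,1): Delta=0.0000 Bond=48.0769
(2,2): Delta=-0.5989 Bond=95.3784
V0=29.6212

Under the risk-neutral measure, an up-move has probability p* = (R−d)/(u−d) = 0.6935 and values discount at R = 1.04.
Payoff layer (t=3): V(3,0)=50.0000, V(3,1)=50.0000, V(3,2)=50.0000, V(3,3)=0.0000
  t=2,j=0: stock 33.1169 → up 40.7338 (V=50.0000), down 20.2013 (V=50.0000). Price 48.0769; hedge Δ=0.0000, bond B=48.0769.
  t=2,j=1: stock 66.7767 → up 82.1353 (V=50.0000), down 40.7338 (V=50.0000). Price 48.0769; hedge Δ=0.0000, bond B=48.0769.
  t=2,j=2: stock 134.6481 → up 165.6172 (V=0.0000), down 82.1353 (V=50.0000). Price 14.7333; hedge Δ=-0.5989, bond B=95.3784.
  t=1,j=0: stock 54.2900 → up 66.7767 (V=48.0769), down 33.1169 (V=48.0769). Price 46.2278; hedge Δ=0.0000, bond B=46.2278.
  t=1,j=1: stock 109.4700 → up 134.6481 (V=14.7333), down 66.7767 (V=48.0769). Price 23.9918; hedge Δ=-0.4913, bond B=77.7719.
  t=0,j=0: stock 89.0000 → up 109.4700 (V=23.9918), down 54.2900 (V=46.2278). Price 29.6212; hedge Δ=-0.4030, bond B=65.4857.
Root portfolio cost Δ·89+B reproduces V0=29.6212.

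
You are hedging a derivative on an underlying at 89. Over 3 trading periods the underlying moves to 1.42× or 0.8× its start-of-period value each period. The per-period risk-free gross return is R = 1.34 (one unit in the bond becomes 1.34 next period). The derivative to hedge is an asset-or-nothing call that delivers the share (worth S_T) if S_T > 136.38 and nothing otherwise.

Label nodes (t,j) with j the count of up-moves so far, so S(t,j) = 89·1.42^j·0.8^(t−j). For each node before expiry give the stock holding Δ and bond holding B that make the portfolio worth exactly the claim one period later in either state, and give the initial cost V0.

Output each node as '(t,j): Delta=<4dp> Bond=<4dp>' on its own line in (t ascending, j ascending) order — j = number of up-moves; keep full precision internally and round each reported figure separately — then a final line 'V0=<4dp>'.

(0,0): Delta=1.1775 Bond=-17.3050
(1,0): Delta=2.1139 Bond=-89.8561
(1,1): Delta=1.0994 Bond=-13.3120
(2,0): Delta=0.0000 Bond=0.0000
(2,1): Delta=2.2903 Bond=-138.2452
(2,2): Delta=1.0000 Bond=0.0000
V0=87.4969

Under the risk-neutral measure, an up-move has probability p* = (R−d)/(u−d) = 0.8710 and values discount at R = 1.34.
Terminal values V(3,·): V(3,0)=0.0000, V(3,1)=0.0000, V(3,2)=143.5677, V(3,3)=254.8326
  t=2,j=0: stock 56.9600 → up 80.8832 (V=0.0000), down 45.5680 (V=0.0000). Price 0.0000; hedge Δ=0.0000, bond B=0.0000.
  t=2,j=1: stock 101.1040 → up 143.5677 (V=143.5677), down 80.8832 (V=0.0000). Price 93.3155; hedge Δ=2.2903, bond B=-138.2452.
  t=2,j=2: stock 179.4596 → up 254.8326 (V=254.8326), down 143.5677 (V=143.5677). Price 179.4596; hedge Δ=1.0000, bond B=0.0000.
  t=1,j=0: stock 71.2000 → up 101.1040 (V=93.3155), down 56.9600 (V=0.0000). Price 60.6529; hedge Δ=2.1139, bond B=-89.8561.
  t=1,j=1: stock 126.3800 → up 179.4596 (V=179.4596), down 101.1040 (V=93.3155). Price 125.6300; hedge Δ=1.0994, bond B=-13.3120.
  t=0,j=0: stock 89.0000 → up 126.3800 (V=125.6300), down 71.2000 (V=60.6529). Price 87.4969; hedge Δ=1.1775, bond B=-17.3050.
Root portfolio cost Δ·89+B reproduces V0=87.4969.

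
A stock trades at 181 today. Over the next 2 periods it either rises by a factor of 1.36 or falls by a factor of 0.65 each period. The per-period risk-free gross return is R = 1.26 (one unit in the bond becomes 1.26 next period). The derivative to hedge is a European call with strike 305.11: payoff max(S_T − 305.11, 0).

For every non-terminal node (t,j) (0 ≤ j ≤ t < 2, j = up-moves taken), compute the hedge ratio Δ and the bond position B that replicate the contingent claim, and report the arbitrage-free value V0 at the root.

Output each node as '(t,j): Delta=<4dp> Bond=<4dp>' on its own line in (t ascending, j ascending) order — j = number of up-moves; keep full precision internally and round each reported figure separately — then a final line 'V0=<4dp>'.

(0,0): Delta=0.1574 Bond=-14.6983
(1,0): Delta=0.0000 Bond=0.0000
(1,1): Delta=0.1697 Bond=-21.5559
V0=13.7938

The replicating-portfolio and risk-neutral prices coincide; use p* = (1.26−0.65)/(1.36−0.65) = 0.8592 for the latter.
At expiry t=2: V(2,0)=0.0000, V(2,1)=0.0000, V(2,2)=29.6676
Node (1,0) S=117.6500: V=(p*·0.0000+(1−p*)·0.0000)/1.26=0.0000; Δ=(0.0000−0.0000)/(160.0040−76.4725)=0.0000; B=V−Δ·S=0.0000
Node (1,1) S=246.1600: V=(p*·29.6676+(1−p*)·0.0000)/1.26=20.2294; Δ=(29.6676−0.0000)/(334.7776−160.0040)=0.1697; B=V−Δ·S=-21.5559
Node (0,0) S=181.0000: V=(p*·20.2294+(1−p*)·0.0000)/1.26=13.7938; Δ=(20.2294−0.0000)/(246.1600−117.6500)=0.1574; B=V−Δ·S=-14.6983
Each (Δ,B) replicates both successor values, so the strategy is self-financing and V0 is arbitrage-free.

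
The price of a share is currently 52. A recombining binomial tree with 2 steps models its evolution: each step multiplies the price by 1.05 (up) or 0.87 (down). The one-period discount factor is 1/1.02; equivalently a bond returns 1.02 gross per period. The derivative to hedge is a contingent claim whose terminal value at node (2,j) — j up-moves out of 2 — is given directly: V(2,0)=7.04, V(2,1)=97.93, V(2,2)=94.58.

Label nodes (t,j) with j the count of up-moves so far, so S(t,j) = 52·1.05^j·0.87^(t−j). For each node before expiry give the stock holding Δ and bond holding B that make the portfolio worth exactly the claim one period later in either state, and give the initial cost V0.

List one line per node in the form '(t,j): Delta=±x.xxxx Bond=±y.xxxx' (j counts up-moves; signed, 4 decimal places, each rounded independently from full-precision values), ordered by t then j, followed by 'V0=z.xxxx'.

(0,0): Delta=1.2943 Bond=22.1624
(1,0): Delta=11.1615 Bond=-423.7859
(1,1): Delta=-0.3409 Bond=111.8840
V0=89.4645

No-arbitrage ⇒ martingale measure with p* = (R−d)/(u−d) = 0.8333.
At expiry t=2: V(2,0)=7.0400, V(2,1)=97.9300, V(2,2)=94.5800
  t=1,j=0: stock 45.2400 → up 47.5020 (V=97.9300), down 39.3588 (V=7.0400). Price 81.1585; hedge Δ=11.1615, bond B=-423.7859.
  t=1,j=1: stock 54.6000 → up 57.3300 (V=94.5800), down 47.5020 (V=97.9300). Price 93.2729; hedge Δ=-0.3409, bond B=111.8840.
  t=0,j=0: stock 52.0000 → up 54.6000 (V=93.2729), down 45.2400 (V=81.1585). Price 89.4645; hedge Δ=1.2943, bond B=22.1624.
Self-financing check: at every node Δ·S+B equals the discounted successor values.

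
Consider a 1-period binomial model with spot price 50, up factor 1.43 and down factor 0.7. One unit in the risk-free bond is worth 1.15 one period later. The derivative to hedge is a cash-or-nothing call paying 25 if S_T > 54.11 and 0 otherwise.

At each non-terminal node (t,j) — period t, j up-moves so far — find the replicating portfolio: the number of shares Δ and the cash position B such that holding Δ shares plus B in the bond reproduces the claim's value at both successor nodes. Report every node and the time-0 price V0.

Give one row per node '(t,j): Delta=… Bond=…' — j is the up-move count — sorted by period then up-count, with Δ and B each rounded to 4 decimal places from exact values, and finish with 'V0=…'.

No-arbitrage ⇒ martingale measure with p* = (R−d)/(u−d) = 0.6164.
At expiry t=1: V(1,0)=0.0000, V(1,1)=25.0000
  t=0,j=0: stock 50.0000 → up 71.5000 (V=25.0000), down 35.0000 (V=0.0000). Price 13.4008; hedge Δ=0.6849, bond B=-20.8457.
Each (Δ,B) replicates both successor values, so the strategy is self-financing and V0 is arbitrage-free.

(0,0): Delta=0.6849 Bond=-20.8457
V0=13.4008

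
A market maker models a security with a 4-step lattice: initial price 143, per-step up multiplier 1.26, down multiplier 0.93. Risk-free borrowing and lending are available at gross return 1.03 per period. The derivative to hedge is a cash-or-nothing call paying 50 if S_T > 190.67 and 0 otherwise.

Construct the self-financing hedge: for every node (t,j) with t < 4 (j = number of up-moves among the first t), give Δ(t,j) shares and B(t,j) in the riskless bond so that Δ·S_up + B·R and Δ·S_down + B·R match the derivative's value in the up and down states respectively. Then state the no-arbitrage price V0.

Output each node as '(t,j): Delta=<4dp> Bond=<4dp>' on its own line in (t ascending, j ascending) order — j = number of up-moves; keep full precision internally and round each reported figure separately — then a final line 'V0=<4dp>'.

(0,0): Delta=0.4282 Bond=-45.5215
(1,0): Delta=0.4536 Bond=-50.2682
(1,1): Delta=0.3850 Bond=-39.1107
(2,0): Delta=0.3604 Bond=-40.2486
(2,1): Delta=0.6118 Bond=-78.2900
(2,2): Delta=0.0000 Bond=47.1298
(3,0): Delta=0.0000 Bond=0.0000
(3,1): Delta=0.9723 Bond=-136.8049
(3,2): Delta=0.0000 Bond=48.5437
(3,3): Delta=0.0000 Bond=48.5437
V0=15.7106

Since d<R<u, set p* = (R−d)/(u−d) = 0.3030; price each node as the discounted p*-expectation of its children.
Terminal values V(4,·): V(4,0)=0.0000, V(4,1)=0.0000, V(4,2)=50.0000, V(4,3)=50.0000, V(4,4)=50.0000
Node (3,0) S=115.0231: V=(p*·0.0000+(1−p*)·0.0000)/1.03=0.0000; Δ=(0.0000−0.0000)/(144.9290−106.9714)=0.0000; B=V−Δ·S=0.0000
Node (3,1) S=155.8377: V=(p*·50.0000+(1−p*)·0.0000)/1.03=14.7102; Δ=(50.0000−0.0000)/(196.3555−144.9290)=0.9723; B=V−Δ·S=-136.8049
Node (3,2) S=211.1349: V=(p*·50.0000+(1−p*)·50.0000)/1.03=48.5437; Δ=(50.0000−50.0000)/(266.0300−196.3555)=0.0000; B=V−Δ·S=48.5437
Node (3,3) S=286.0538: V=(p*·50.0000+(1−p*)·50.0000)/1.03=48.5437; Δ=(50.0000−50.0000)/(360.4277−266.0300)=0.0000; B=V−Δ·S=48.5437
Node (2,0) S=123.6807: V=(p*·14.7102+(1−p*)·0.0000)/1.03=4.3278; Δ=(14.7102−0.0000)/(155.8377−115.0231)=0.3604; B=V−Δ·S=-40.2486
Node (2,1) S=167.5674: V=(p*·48.5437+(1−p*)·14.7102)/1.03=24.2357; Δ=(48.5437−14.7102)/(211.1349−155.8377)=0.6118; B=V−Δ·S=-78.2900
Node (2,2) S=227.0268: V=(p*·48.5437+(1−p*)·48.5437)/1.03=47.1298; Δ=(48.5437−48.5437)/(286.0538−211.1349)=0.0000; B=V−Δ·S=47.1298
Node (1,0) S=132.9900: V=(p*·24.2357+(1−p*)·4.3278)/1.03=10.0587; Δ=(24.2357−4.3278)/(167.5674−123.6807)=0.4536; B=V−Δ·S=-50.2682
Node (1,1) S=180.1800: V=(p*·47.1298+(1−p*)·24.2357)/1.03=30.2653; Δ=(47.1298−24.2357)/(227.0268−167.5674)=0.3850; B=V−Δ·S=-39.1107
Node (0,0) S=143.0000: V=(p*·30.2653+(1−p*)·10.0587)/1.03=15.7106; Δ=(30.2653−10.0587)/(180.1800−132.9900)=0.4282; B=V−Δ·S=-45.5215
The time-0 hedge costs 15.7106, which is the no-arbitrage price.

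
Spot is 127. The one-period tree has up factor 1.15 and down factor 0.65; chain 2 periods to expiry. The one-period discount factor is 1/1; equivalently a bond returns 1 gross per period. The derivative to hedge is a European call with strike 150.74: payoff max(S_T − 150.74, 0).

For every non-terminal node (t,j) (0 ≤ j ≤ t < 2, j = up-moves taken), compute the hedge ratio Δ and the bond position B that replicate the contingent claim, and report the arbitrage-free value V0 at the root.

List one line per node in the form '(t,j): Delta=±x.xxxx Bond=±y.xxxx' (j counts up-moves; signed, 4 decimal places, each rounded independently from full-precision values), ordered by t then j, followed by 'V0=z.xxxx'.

(0,0): Delta=0.1898 Bond=-15.6679
(1,0): Delta=0.0000 Bond=0.0000
(1,1): Delta=0.2358 Bond=-22.3827
V0=8.4366

Under the risk-neutral measure, an up-move has probability p* = (R−d)/(u−d) = 0.7000 and values discount at R = 1.
Terminal values V(2,·): V(2,0)=0.0000, V(2,1)=0.0000, V(2,2)=17.2175
  t=1,j=0: stock 82.5500 → up 94.9325 (V=0.0000), down 53.6575 (V=0.0000). Price 0.0000; hedge Δ=0.0000, bond B=0.0000.
  t=1,j=1: stock 146.0500 → up 167.9575 (V=17.2175), down 94.9325 (V=0.0000). Price 12.0522; hedge Δ=0.2358, bond B=-22.3827.
  t=0,j=0: stock 127.0000 → up 146.0500 (V=12.0522), down 82.5500 (V=0.0000). Price 8.4366; hedge Δ=0.1898, bond B=-15.6679.
The time-0 hedge costs 8.4366, which is the no-arbitrage price.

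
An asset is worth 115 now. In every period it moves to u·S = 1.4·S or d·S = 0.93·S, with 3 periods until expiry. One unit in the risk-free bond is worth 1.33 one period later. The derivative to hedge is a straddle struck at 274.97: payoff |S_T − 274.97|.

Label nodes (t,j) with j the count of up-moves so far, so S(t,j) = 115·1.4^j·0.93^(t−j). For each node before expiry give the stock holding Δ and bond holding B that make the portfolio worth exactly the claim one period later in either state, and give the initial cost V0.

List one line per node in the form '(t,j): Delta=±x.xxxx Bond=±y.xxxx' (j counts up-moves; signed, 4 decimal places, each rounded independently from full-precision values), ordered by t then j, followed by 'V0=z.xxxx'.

(0,0): Delta=-0.3850 Bond=67.4231
(1,0): Delta=-1.0000 Bond=155.4469
(1,1): Delta=-0.3135 Bond=78.1623
(2,0): Delta=-1.0000 Bond=206.7444
(2,1): Delta=-1.0000 Bond=206.7444
(2,2): Delta=-0.2337 Bond=85.9678
V0=23.1480

Since d<R<u, set p* = (R−d)/(u−d) = 0.8511; price each node as the discounted p*-expectation of its children.
Terminal payoffs: V(3,0)=182.4689, V(3,1)=135.7211, V(3,2)=65.3480, V(3,3)=40.5900
  t=2,j=0: stock 99.4635 → up 139.2489 (V=135.7211), down 92.5011 (V=182.4689). Price 107.2809; hedge Δ=-1.0000, bond B=206.7444.
  t=2,j=1: stock 149.7300 → up 209.6220 (V=65.3480), down 139.2489 (V=135.7211). Price 57.0144; hedge Δ=-1.0000, bond B=206.7444.
  t=2,j=2: stock 225.4000 → up 315.5600 (V=40.5900), down 209.6220 (V=65.3480). Price 33.2912; hedge Δ=-0.2337, bond B=85.9678.
  t=1,j=0: stock 106.9500 → up 149.7300 (V=57.0144), down 99.4635 (V=107.2809). Price 48.4969; hedge Δ=-1.0000, bond B=155.4469.
  t=1,j=1: stock 161.0000 → up 225.4000 (V=33.2912), down 149.7300 (V=57.0144). Price 27.6876; hedge Δ=-0.3135, bond B=78.1623.
  t=0,j=0: stock 115.0000 → up 161.0000 (V=27.6876), down 106.9500 (V=48.4969). Price 23.1480; hedge Δ=-0.3850, bond B=67.4231.
Each (Δ,B) replicates both successor values, so the strategy is self-financing and V0 is arbitrage-free.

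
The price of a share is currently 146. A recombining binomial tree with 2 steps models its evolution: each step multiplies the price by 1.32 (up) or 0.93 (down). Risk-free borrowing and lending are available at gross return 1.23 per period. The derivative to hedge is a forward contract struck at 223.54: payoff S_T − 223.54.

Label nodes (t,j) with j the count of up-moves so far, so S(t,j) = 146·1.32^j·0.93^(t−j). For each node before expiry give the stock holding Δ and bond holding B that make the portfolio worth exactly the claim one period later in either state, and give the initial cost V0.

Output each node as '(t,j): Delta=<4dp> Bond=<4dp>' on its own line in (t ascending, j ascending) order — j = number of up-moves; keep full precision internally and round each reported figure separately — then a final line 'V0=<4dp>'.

Risk-neutral probability p* = (R−d)/(u−d) = (1.23−0.93)/(1.32−0.93) = 0.7692.
Payoff layer (t=2): V(2,0)=-97.2646, V(2,1)=-44.3104, V(2,2)=30.8504
  t=1,j=0: stock 135.7800 → up 179.2296 (V=-44.3104), down 126.2754 (V=-97.2646). Price -45.9598; hedge Δ=1.0000, bond B=-181.7398.
  t=1,j=1: stock 192.7200 → up 254.3904 (V=30.8504), down 179.2296 (V=-44.3104). Price 10.9802; hedge Δ=1.0000, bond B=-181.7398.
  t=0,j=0: stock 146.0000 → up 192.7200 (V=10.9802), down 135.7800 (V=-45.9598). Price -1.7560; hedge Δ=1.0000, bond B=-147.7560.
Root portfolio cost Δ·146+B reproduces V0=-1.7560.

(0,0): Delta=1.0000 Bond=-147.7560
(1,0): Delta=1.0000 Bond=-181.7398
(1,1): Delta=1.0000 Bond=-181.7398
V0=-1.7560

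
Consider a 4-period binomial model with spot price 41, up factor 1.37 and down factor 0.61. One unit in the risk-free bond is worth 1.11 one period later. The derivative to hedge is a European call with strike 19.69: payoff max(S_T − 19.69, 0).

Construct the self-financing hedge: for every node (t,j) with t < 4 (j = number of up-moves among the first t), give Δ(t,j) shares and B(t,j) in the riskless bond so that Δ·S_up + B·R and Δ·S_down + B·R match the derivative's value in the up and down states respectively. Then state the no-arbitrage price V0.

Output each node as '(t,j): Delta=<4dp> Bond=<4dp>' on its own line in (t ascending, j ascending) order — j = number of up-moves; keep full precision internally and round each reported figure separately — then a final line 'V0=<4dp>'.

No-arbitrage ⇒ martingale measure with p* = (R−d)/(u−d) = 0.6579.
At expiry t=4: V(4,0)=0.0000, V(4,1)=0.0000, V(4,2)=8.9442, V(4,3)=44.6195, V(4,4)=124.7429
  t=3,j=0: stock 9.3062 → up 12.7495 (V=0.0000), down 5.6768 (V=0.0000). Price 0.0000; hedge Δ=0.0000, bond B=0.0000.
  t=3,j=1: stock 20.9009 → up 28.6342 (V=8.9442), down 12.7495 (V=0.0000). Price 5.3012; hedge Δ=0.5631, bond B=-6.4675.
  t=3,j=2: stock 46.9413 → up 64.3095 (V=44.6195), down 28.6342 (V=8.9442). Price 29.2025; hedge Δ=1.0000, bond B=-17.7387.
  t=3,j=3: stock 105.4255 → up 144.4329 (V=124.7429), down 64.3095 (V=44.6195). Price 87.6867; hedge Δ=1.0000, bond B=-17.7387.
  t=2,j=0: stock 15.2561 → up 20.9009 (V=5.3012), down 9.3062 (V=0.0000). Price 3.1420; hedge Δ=0.4572, bond B=-3.8332.
  t=2,j=1: stock 34.2637 → up 46.9413 (V=29.2025), down 20.9009 (V=5.3012). Price 18.9421; hedge Δ=0.9179, bond B=-12.5070.
  t=2,j=2: stock 76.9529 → up 105.4255 (V=87.6867), down 46.9413 (V=29.2025). Price 60.9721; hedge Δ=1.0000, bond B=-15.9808.
  t=1,j=0: stock 25.0100 → up 34.2637 (V=18.9421), down 15.2561 (V=3.1420). Price 12.1953; hedge Δ=0.8313, bond B=-8.5943.
  t=1,j=1: stock 56.1700 → up 76.9529 (V=60.9721), down 34.2637 (V=18.9421). Price 41.9760; hedge Δ=0.9846, bond B=-13.3265.
  t=0,j=0: stock 41.0000 → up 56.1700 (V=41.9760), down 25.0100 (V=12.1953). Price 28.6377; hedge Δ=0.9557, bond B=-10.5474.
Each (Δ,B) replicates both successor values, so the strategy is self-financing and V0 is arbitrage-free.

(0,0): Delta=0.9557 Bond=-10.5474
(1,0): Delta=0.8313 Bond=-8.5943
(1,1): Delta=0.9846 Bond=-13.3265
(2,0): Delta=0.4572 Bond=-3.8332
(2,1): Delta=0.9179 Bond=-12.5070
(2,2): Delta=1.0000 Bond=-15.9808
(3,0): Delta=0.0000 Bond=0.0000
(3,1): Delta=0.5631 Bond=-6.4675
(3,2): Delta=1.0000 Bond=-17.7387
(3,3): Delta=1.0000 Bond=-17.7387
V0=28.6377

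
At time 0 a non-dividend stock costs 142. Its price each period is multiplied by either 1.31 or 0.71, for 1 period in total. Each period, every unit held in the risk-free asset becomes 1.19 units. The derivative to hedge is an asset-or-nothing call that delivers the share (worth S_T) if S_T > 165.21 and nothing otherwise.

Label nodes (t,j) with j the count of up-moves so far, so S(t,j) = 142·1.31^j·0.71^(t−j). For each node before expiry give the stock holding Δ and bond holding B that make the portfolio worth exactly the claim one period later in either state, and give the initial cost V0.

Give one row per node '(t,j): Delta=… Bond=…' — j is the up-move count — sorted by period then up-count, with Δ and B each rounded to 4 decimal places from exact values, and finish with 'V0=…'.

No-arbitrage ⇒ martingale measure with p* = (R−d)/(u−d) = 0.8000.
Terminal values V(1,·): V(1,0)=0.0000, V(1,1)=186.0200
(0,0): S=142.0000. Δ = (V_up−V_dn)/(S_up−S_dn) = (186.0200−0.0000)/(186.0200−100.8200) = 2.1833. V = [p*·186.0200 + (1−p*)·0.0000]/1.19 = 125.0555. B = V − Δ·S = -184.9779.
Root portfolio cost Δ·142+B reproduces V0=125.0555.

(0,0): Delta=2.1833 Bond=-184.9779
V0=125.0555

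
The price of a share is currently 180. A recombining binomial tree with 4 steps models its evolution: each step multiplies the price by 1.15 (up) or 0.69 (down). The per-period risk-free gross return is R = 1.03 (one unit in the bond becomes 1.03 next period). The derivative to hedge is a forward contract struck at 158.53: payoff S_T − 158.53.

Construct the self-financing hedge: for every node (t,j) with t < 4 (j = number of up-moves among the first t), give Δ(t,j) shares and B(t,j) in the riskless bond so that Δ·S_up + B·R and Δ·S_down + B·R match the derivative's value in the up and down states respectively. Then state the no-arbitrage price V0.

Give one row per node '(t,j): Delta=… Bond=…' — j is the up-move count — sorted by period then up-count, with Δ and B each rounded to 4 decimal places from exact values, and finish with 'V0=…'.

Under the risk-neutral measure, an up-move has probability p* = (R−d)/(u−d) = 0.7391 and values discount at R = 1.03.
Terminal payoffs: V(4,0)=-117.7292, V(4,1)=-90.5286, V(4,2)=-45.1944, V(4,3)=30.3627, V(4,4)=156.2911
Node (3,0) S=59.1316: V=(p*·-90.5286+(1−p*)·-117.7292)/1.03=-94.7810; Δ=(-90.5286−-117.7292)/(68.0014−40.8008)=1.0000; B=V−Δ·S=-153.9126
Node (3,1) S=98.5527: V=(p*·-45.1944+(1−p*)·-90.5286)/1.03=-55.3599; Δ=(-45.1944−-90.5286)/(113.3356−68.0014)=1.0000; B=V−Δ·S=-153.9126
Node (3,2) S=164.2545: V=(p*·30.3627+(1−p*)·-45.1944)/1.03=10.3419; Δ=(30.3627−-45.1944)/(188.8927−113.3356)=1.0000; B=V−Δ·S=-153.9126
Node (3,3) S=273.7575: V=(p*·156.2911+(1−p*)·30.3627)/1.03=119.8449; Δ=(156.2911−30.3627)/(314.8211−188.8927)=1.0000; B=V−Δ·S=-153.9126
Node (2,0) S=85.6980: V=(p*·-55.3599+(1−p*)·-94.7810)/1.03=-63.7317; Δ=(-55.3599−-94.7810)/(98.5527−59.1316)=1.0000; B=V−Δ·S=-149.4297
Node (2,1) S=142.8300: V=(p*·10.3419+(1−p*)·-55.3599)/1.03=-6.5997; Δ=(10.3419−-55.3599)/(164.2545−98.5527)=1.0000; B=V−Δ·S=-149.4297
Node (2,2) S=238.0500: V=(p*·119.8449+(1−p*)·10.3419)/1.03=88.6203; Δ=(119.8449−10.3419)/(273.7575−164.2545)=1.0000; B=V−Δ·S=-149.4297
Node (1,0) S=124.2000: V=(p*·-6.5997+(1−p*)·-63.7317)/1.03=-20.8774; Δ=(-6.5997−-63.7317)/(142.8300−85.6980)=1.0000; B=V−Δ·S=-145.0774
Node (1,1) S=207.0000: V=(p*·88.6203+(1−p*)·-6.5997)/1.03=61.9226; Δ=(88.6203−-6.5997)/(238.0500−142.8300)=1.0000; B=V−Δ·S=-145.0774
Node (0,0) S=180.0000: V=(p*·61.9226+(1−p*)·-20.8774)/1.03=39.1481; Δ=(61.9226−-20.8774)/(207.0000−124.2000)=1.0000; B=V−Δ·S=-140.8519
Self-financing check: at every node Δ·S+B equals the discounted successor values.

(0,0): Delta=1.0000 Bond=-140.8519
(1,0): Delta=1.0000 Bond=-145.0774
(1,1): Delta=1.0000 Bond=-145.0774
(2,0): Delta=1.0000 Bond=-149.4297
(2,1): Delta=1.0000 Bond=-149.4297
(2,2): Delta=1.0000 Bond=-149.4297
(3,0): Delta=1.0000 Bond=-153.9126
(3,1): Delta=1.0000 Bond=-153.9126
(3,2): Delta=1.0000 Bond=-153.9126
(3,3): Delta=1.0000 Bond=-153.9126
V0=39.1481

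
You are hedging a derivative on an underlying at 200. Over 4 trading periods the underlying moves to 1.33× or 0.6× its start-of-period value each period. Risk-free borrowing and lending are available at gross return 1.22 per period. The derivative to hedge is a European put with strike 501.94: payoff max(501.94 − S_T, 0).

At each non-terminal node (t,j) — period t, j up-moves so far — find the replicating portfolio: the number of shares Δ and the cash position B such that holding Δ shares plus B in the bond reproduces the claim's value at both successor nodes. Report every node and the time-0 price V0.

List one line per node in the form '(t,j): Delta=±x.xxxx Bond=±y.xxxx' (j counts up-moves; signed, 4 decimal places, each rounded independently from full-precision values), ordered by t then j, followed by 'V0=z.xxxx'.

(0,0): Delta=-0.7138 Bond=198.4218
(1,0): Delta=-1.0000 Bond=276.4218
(1,1): Delta=-0.6909 Bond=235.9807
(2,0): Delta=-1.0000 Bond=337.2346
(2,1): Delta=-1.0000 Bond=337.2346
(2,2): Delta=-0.6661 Bond=279.1430
(3,0): Delta=-1.0000 Bond=411.4262
(3,1): Delta=-1.0000 Bond=411.4262
(3,2): Delta=-1.0000 Bond=411.4262
(3,3): Delta=-0.6394 Bond=327.9804
V0=55.6672

No-arbitrage ⇒ martingale measure with p* = (R−d)/(u−d) = 0.8493.
At expiry t=4: V(4,0)=476.0200, V(4,1)=444.4840, V(4,2)=374.5792, V(4,3)=219.6236, V(4,4)=0.0000
Node (3,0) S=43.2000: V=(p*·444.4840+(1−p*)·476.0200)/1.22=368.2262; Δ=(444.4840−476.0200)/(57.4560−25.9200)=-1.0000; B=V−Δ·S=411.4262
Node (3,1) S=95.7600: V=(p*·374.5792+(1−p*)·444.4840)/1.22=315.6662; Δ=(374.5792−444.4840)/(127.3608−57.4560)=-1.0000; B=V−Δ·S=411.4262
Node (3,2) S=212.2680: V=(p*·219.6236+(1−p*)·374.5792)/1.22=199.1582; Δ=(219.6236−374.5792)/(282.3164−127.3608)=-1.0000; B=V−Δ·S=411.4262
Node (3,3) S=470.5274: V=(p*·0.0000+(1−p*)·219.6236)/1.22=27.1262; Δ=(0.0000−219.6236)/(625.8014−282.3164)=-0.6394; B=V−Δ·S=327.9804
Node (2,0) S=72.0000: V=(p*·315.6662+(1−p*)·368.2262)/1.22=265.2346; Δ=(315.6662−368.2262)/(95.7600−43.2000)=-1.0000; B=V−Δ·S=337.2346
Node (2,1) S=159.6000: V=(p*·199.1582+(1−p*)·315.6662)/1.22=177.6346; Δ=(199.1582−315.6662)/(212.2680−95.7600)=-1.0000; B=V−Δ·S=337.2346
Node (2,2) S=353.7800: V=(p*·27.1262+(1−p*)·199.1582)/1.22=43.4826; Δ=(27.1262−199.1582)/(470.5274−212.2680)=-0.6661; B=V−Δ·S=279.1430
Node (1,0) S=120.0000: V=(p*·177.6346+(1−p*)·265.2346)/1.22=156.4218; Δ=(177.6346−265.2346)/(159.6000−72.0000)=-1.0000; B=V−Δ·S=276.4218
Node (1,1) S=266.0000: V=(p*·43.4826+(1−p*)·177.6346)/1.22=52.2109; Δ=(43.4826−177.6346)/(353.7800−159.6000)=-0.6909; B=V−Δ·S=235.9807
Node (0,0) S=200.0000: V=(p*·52.2109+(1−p*)·156.4218)/1.22=55.6672; Δ=(52.2109−156.4218)/(266.0000−120.0000)=-0.7138; B=V−Δ·S=198.4218
Root portfolio cost Δ·200+B reproduces V0=55.6672.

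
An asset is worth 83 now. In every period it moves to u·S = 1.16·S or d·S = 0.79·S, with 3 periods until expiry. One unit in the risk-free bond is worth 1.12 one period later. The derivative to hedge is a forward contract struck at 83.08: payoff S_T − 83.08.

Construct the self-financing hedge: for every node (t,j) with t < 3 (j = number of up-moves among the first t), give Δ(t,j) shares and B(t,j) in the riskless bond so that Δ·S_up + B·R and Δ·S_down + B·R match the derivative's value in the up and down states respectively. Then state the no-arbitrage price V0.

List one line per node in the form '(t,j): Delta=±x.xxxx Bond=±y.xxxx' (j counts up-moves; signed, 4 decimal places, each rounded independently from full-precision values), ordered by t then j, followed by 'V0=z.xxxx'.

(0,0): Delta=1.0000 Bond=-59.1347
(1,0): Delta=1.0000 Bond=-66.2309
(1,1): Delta=1.0000 Bond=-66.2309
(2,0): Delta=1.0000 Bond=-74.1786
(2,1): Delta=1.0000 Bond=-74.1786
(2,2): Delta=1.0000 Bond=-74.1786
V0=23.8653

Since d<R<u, set p* = (R−d)/(u−d) = 0.8919; price each node as the discounted p*-expectation of its children.
Payoff layer (t=3): V(3,0)=-42.1578, V(3,1)=-22.9917, V(3,2)=5.1510, V(3,3)=46.4744
Node (2,0) S=51.8003: V=(p*·-22.9917+(1−p*)·-42.1578)/1.12=-22.3783; Δ=(-22.9917−-42.1578)/(60.0883−40.9222)=1.0000; B=V−Δ·S=-74.1786
Node (2,1) S=76.0612: V=(p*·5.1510+(1−p*)·-22.9917)/1.12=1.8826; Δ=(5.1510−-22.9917)/(88.2310−60.0883)=1.0000; B=V−Δ·S=-74.1786
Node (2,2) S=111.6848: V=(p*·46.4744+(1−p*)·5.1510)/1.12=37.5062; Δ=(46.4744−5.1510)/(129.5544−88.2310)=1.0000; B=V−Δ·S=-74.1786
Node (1,0) S=65.5700: V=(p*·1.8826+(1−p*)·-22.3783)/1.12=-0.6609; Δ=(1.8826−-22.3783)/(76.0612−51.8003)=1.0000; B=V−Δ·S=-66.2309
Node (1,1) S=96.2800: V=(p*·37.5062+(1−p*)·1.8826)/1.12=30.0491; Δ=(37.5062−1.8826)/(111.6848−76.0612)=1.0000; B=V−Δ·S=-66.2309
Node (0,0) S=83.0000: V=(p*·30.0491+(1−p*)·-0.6609)/1.12=23.8653; Δ=(30.0491−-0.6609)/(96.2800−65.5700)=1.0000; B=V−Δ·S=-59.1347
Each (Δ,B) replicates both successor values, so the strategy is self-financing and V0 is arbitrage-free.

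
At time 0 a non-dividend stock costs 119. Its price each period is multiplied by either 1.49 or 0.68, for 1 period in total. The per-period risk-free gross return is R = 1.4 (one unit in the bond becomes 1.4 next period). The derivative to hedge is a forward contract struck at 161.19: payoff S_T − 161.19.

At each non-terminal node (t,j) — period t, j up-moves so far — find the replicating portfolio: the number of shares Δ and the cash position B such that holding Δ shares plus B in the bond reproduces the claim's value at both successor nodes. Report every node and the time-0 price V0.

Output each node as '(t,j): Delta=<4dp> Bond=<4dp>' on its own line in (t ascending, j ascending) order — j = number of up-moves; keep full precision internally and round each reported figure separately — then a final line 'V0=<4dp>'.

Since d<R<u, set p* = (R−d)/(u−d) = 0.8889; price each node as the discounted p*-expectation of its children.
Payoff layer (t=1): V(1,0)=-80.2700, V(1,1)=16.1200
(0,0): S=119.0000. Δ = (V_up−V_dn)/(S_up−S_dn) = (16.1200−-80.2700)/(177.3100−80.9200) = 1.0000. V = [p*·16.1200 + (1−p*)·-80.2700]/1.4 = 3.8643. B = V − Δ·S = -115.1357.
Each (Δ,B) replicates both successor values, so the strategy is self-financing and V0 is arbitrage-free.

(0,0): Delta=1.0000 Bond=-115.1357
V0=3.8643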